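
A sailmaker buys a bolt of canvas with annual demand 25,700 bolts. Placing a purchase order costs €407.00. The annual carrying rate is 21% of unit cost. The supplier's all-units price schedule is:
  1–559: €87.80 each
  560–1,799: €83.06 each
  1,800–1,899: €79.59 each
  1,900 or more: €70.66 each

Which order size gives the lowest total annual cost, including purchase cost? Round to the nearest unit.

Q* ≈ 1,900 bolts

Holding cost per unit per year at price C is H = 0.21·C.
Candidates are each tier's EOQ (if it falls in that tier) and each price-break quantity.
Tier 1 (€87.80): EOQ = 1065.2 exceeds tier's upper bound 559, so this tier is dominated.
EOQ at €83.06 = 1095.1 (feasible in tier 2): TC = 25,700×€83.06 + (25,700/1095.1)×407 + (1095.1/2)×0.21×€83.06 = €2,153,744.24.
EOQ at €79.59 = 1118.8 < 1800, so use break Q=1800: TC = 25,700×€79.59 + (25,700/1800.0)×407 + (1800.0/2)×0.21×€79.59 = €2,066,316.57.
EOQ at €70.66 = 1187.4 < 1900, so use break Q=1900: TC = 25,700×€70.66 + (25,700/1900.0)×407 + (1900.0/2)×0.21×€70.66 = €1,835,563.88.
Lowest total cost is €1,835,563.88 at Q = 1900.0.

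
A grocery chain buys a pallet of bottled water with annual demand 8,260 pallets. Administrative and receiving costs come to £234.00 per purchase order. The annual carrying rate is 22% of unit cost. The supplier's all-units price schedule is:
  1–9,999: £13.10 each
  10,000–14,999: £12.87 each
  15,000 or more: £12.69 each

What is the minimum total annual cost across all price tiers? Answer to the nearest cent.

Holding cost per unit per year at price C is H = 0.22·C.
Candidates are each tier's EOQ (if it falls in that tier) and each price-break quantity.
EOQ at £13.10 = 1158.2 (feasible in tier 1): TC = 8,260×£13.10 + (8,260/1158.2)×234 + (1158.2/2)×0.22×£13.10 = £111,543.80.
EOQ at £12.87 = 1168.5 < 10000, so use break Q=10000: TC = 8,260×£12.87 + (8,260/10000.0)×234 + (10000.0/2)×0.22×£12.87 = £120,656.48.
EOQ at £12.69 = 1176.7 < 15000, so use break Q=15000: TC = 8,260×£12.69 + (8,260/15000.0)×234 + (15000.0/2)×0.22×£12.69 = £125,886.76.
Lowest total cost among the candidates is at Q = 1158.2.

TC* ≈ £111,543.80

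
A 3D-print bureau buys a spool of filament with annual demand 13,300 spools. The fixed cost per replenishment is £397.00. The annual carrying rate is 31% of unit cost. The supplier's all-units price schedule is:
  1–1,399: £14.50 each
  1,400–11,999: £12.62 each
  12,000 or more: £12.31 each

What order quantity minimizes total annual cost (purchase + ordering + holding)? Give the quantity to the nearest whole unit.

Q* ≈ 1,643 spools

Holding cost per unit per year at price C is H = 0.31·C.
Candidates are each tier's EOQ (if it falls in that tier) and each price-break quantity.
Tier 1 (£14.50): EOQ = 1532.7 exceeds tier's upper bound 1399, so this tier is dominated.
EOQ at £12.62 = 1643.0 (feasible in tier 2): TC = 13,300×£12.62 + (13,300/1643.0)×397 + (1643.0/2)×0.31×£12.62 = £174,273.57.
EOQ at £12.31 = 1663.5 < 12000, so use break Q=12000: TC = 13,300×£12.31 + (13,300/12000.0)×397 + (12000.0/2)×0.31×£12.31 = £187,059.61.
Lowest total cost is £174,273.57 at Q = 1643.0.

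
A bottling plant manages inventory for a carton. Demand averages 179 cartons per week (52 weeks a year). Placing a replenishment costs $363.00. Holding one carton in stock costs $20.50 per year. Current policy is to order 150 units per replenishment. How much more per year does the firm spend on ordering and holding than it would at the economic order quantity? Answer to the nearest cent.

Extra cost ≈ $12,292.94 per year

Annual demand D = 179 × 52 = 9,308.
EOQ = √(2DS/H) = √(2 × 9,308 × 363 / 20.5) ≈ 574.14.
Cost at Q* = (D/Q*)S + (Q*/2)H = √(2DSH) ≈ $11,769.92.
Cost at Q = 150: (9,308/150)×363 + (150/2)×20.5 = $22,525.36 + $1,537.50 = $24,062.86.
Excess = $24,062.86 − $11,769.92 = $12,292.94.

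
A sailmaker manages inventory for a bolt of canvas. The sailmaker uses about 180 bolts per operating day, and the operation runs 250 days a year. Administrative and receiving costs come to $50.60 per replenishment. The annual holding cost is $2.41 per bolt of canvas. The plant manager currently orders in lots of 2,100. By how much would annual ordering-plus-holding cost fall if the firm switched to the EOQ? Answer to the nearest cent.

Annual demand D = 180 × 250 = 45,000.
EOQ = √(2DS/H) = √(2 × 45,000 × 50.6 / 2.41) ≈ 1374.64.
Cost at Q* = (D/Q*)S + (Q*/2)H = √(2DSH) ≈ $3,312.87.
Cost at Q = 2,100: (45,000/2,100)×50.6 + (2,100/2)×2.41 = $1,084.29 + $2,530.50 = $3,614.79.
Excess = $3,614.79 − $3,312.87 = $301.91.

Extra cost ≈ $301.91 per year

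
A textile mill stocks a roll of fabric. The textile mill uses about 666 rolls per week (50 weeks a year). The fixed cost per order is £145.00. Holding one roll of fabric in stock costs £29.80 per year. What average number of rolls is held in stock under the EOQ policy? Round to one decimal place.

Average inventory ≈ 284.6 rolls

Annual demand D = 666 × 50 = 33,300.
EOQ = √(2DS/H) = √(2 × 33,300 × 145 / 29.8) ≈ 569.26.
Average inventory = Q*/2 ≈ 569.26 / 2 = 284.632.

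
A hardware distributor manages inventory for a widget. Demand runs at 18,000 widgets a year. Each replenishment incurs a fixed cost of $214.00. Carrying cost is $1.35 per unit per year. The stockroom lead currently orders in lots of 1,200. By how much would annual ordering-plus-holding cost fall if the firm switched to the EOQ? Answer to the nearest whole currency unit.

EOQ = √(2DS/H) = √(2 × 18,000 × 214 / 1.35) ≈ 2388.86.
Cost at Q* = (D/Q*)S + (Q*/2)H = √(2DSH) ≈ $3,224.97.
Cost at Q = 1,200: (18,000/1,200)×214 + (1,200/2)×1.35 = $3,210.00 + $810.00 = $4,020.00.
Excess = $4,020.00 − $3,224.97 = $795.03.

Extra cost ≈ $795 per year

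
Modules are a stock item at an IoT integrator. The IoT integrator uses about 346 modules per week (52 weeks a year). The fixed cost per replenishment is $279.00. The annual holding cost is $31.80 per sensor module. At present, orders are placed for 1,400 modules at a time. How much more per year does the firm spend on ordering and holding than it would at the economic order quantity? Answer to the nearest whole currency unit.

Annual demand D = 346 × 52 = 17,992.
EOQ = √(2DS/H) = √(2 × 17,992 × 279 / 31.8) ≈ 561.88.
Cost at Q* = (D/Q*)S + (Q*/2)H = √(2DSH) ≈ $17,867.77.
Cost at Q = 1,400: (17,992/1,400)×279 + (1,400/2)×31.8 = $3,585.55 + $22,260.00 = $25,845.55.
Excess = $25,845.55 − $17,867.77 = $7,977.78.

Extra cost ≈ $7,978 per year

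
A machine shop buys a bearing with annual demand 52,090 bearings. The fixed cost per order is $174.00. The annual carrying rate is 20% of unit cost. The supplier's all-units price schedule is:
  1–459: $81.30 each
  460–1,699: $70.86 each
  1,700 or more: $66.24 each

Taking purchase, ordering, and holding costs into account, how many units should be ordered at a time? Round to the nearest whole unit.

Q* ≈ 1,700 bearings

Holding cost per unit per year at price C is H = 0.20·C.
For each price level, check whether its EOQ is feasible; otherwise the best quantity at that price is the breakpoint.
Tier 1 ($81.30): EOQ = 1055.9 exceeds tier's upper bound 459, so this tier is dominated.
EOQ at $70.86 = 1131.0 (feasible in tier 2): TC = 52,090×$70.86 + (52,090/1131.0)×174 + (1131.0/2)×0.20×$70.86 = $3,707,125.51.
EOQ at $66.24 = 1169.7 < 1700, so use break Q=1700: TC = 52,090×$66.24 + (52,090/1700.0)×174 + (1700.0/2)×0.20×$66.24 = $3,467,033.96.
Lowest total cost is $3,467,033.96 at Q = 1700.0.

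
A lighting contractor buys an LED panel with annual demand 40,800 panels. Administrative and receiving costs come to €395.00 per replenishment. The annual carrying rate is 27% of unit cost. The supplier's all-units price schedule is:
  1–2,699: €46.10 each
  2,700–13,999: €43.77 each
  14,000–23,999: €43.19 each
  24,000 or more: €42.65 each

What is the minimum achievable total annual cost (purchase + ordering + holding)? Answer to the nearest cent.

Holding cost per unit per year at price C is H = 0.27·C.
Evaluate total cost at each tier's feasible EOQ or, if the EOQ is below the tier, at the tier's minimum quantity.
EOQ at €46.10 = 1609.2 (feasible in tier 1): TC = 40,800×€46.10 + (40,800/1609.2)×395 + (1609.2/2)×0.27×€46.10 = €1,900,909.77.
EOQ at €43.77 = 1651.5 < 2700, so use break Q=2700: TC = 40,800×€43.77 + (40,800/2700.0)×395 + (2700.0/2)×0.27×€43.77 = €1,807,739.05.
EOQ at €43.19 = 1662.5 < 14000, so use break Q=14000: TC = 40,800×€43.19 + (40,800/14000.0)×395 + (14000.0/2)×0.27×€43.19 = €1,844,932.24.
EOQ at €42.65 = 1673.0 < 24000, so use break Q=24000: TC = 40,800×€42.65 + (40,800/24000.0)×395 + (24000.0/2)×0.27×€42.65 = €1,878,977.50.
Lowest total cost among the candidates is at Q = 2700.0.

TC* ≈ €1,807,739.05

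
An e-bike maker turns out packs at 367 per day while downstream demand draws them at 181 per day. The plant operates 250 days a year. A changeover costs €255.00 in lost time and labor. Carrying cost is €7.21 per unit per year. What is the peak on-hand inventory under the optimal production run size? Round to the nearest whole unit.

I_max ≈ 1,274 packs

Annual demand D = 181 × 250 = 45,250.
Production build-up factor (1 − d/p) = 1 − 181/367 = 0.5068.
Q* = √(2DS / (H(1 − d/p))) = √(2 × 45,250 × 255 / (7.21 × 0.5068)).
= √(23,077,500 / 3.6541) ≈ 2513.063.
Maximum inventory = Q*(1 − d/p) = 2513.063 × 0.5068 ≈ 1273.650.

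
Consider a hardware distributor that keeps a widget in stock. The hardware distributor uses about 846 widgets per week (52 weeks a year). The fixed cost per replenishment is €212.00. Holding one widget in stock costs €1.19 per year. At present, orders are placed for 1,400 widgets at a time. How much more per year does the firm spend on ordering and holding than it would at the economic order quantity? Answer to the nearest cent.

Annual demand D = 846 × 52 = 43,992.
EOQ = √(2DS/H) = √(2 × 43,992 × 212 / 1.19) ≈ 3959.10.
Cost at Q* = (D/Q*)S + (Q*/2)H = √(2DSH) ≈ €4,711.33.
Cost at Q = 1,400: (43,992/1,400)×212 + (1,400/2)×1.19 = €6,661.65 + €833.00 = €7,494.65.
Excess = €7,494.65 − €4,711.33 = €2,783.32.

Extra cost ≈ €2,783.32 per year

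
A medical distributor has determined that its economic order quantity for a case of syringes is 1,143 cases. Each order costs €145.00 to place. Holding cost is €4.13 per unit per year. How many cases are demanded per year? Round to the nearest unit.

The basic EOQ model gives Q* = √(2DS/H); rearrange for the unknown.
From Q* = √(2DS/H): D = Q*²H / (2S) = 1,143² × 4.13 / (2 × 145) = 18605.636.

D ≈ 18,606 cases per year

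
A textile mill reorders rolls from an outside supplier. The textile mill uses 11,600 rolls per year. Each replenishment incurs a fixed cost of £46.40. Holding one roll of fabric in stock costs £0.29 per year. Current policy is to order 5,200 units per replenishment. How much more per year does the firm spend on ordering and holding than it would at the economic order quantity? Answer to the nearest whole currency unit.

EOQ = √(2DS/H) = √(2 × 11,600 × 46.4 / 0.29) ≈ 1926.66.
Cost at Q* = (D/Q*)S + (Q*/2)H = √(2DSH) ≈ £558.73.
Cost at Q = 5,200: (11,600/5,200)×46.4 + (5,200/2)×0.29 = £103.51 + £754.00 = £857.51.
Excess = £857.51 − £558.73 = £298.78.

Extra cost ≈ £299 per year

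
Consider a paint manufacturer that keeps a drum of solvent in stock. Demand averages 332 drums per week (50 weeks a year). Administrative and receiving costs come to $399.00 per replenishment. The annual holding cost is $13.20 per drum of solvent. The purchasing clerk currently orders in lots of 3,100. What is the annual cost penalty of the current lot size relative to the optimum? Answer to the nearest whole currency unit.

Annual demand D = 332 × 50 = 16,600.
EOQ = √(2DS/H) = √(2 × 16,600 × 399 / 13.2) ≈ 1001.77.
Cost at Q* = (D/Q*)S + (Q*/2)H = √(2DSH) ≈ $13,223.38.
Cost at Q = 3,100: (16,600/3,100)×399 + (3,100/2)×13.2 = $2,136.58 + $20,460.00 = $22,596.58.
Excess = $22,596.58 − $13,223.38 = $9,373.20.

Extra cost ≈ $9,373 per year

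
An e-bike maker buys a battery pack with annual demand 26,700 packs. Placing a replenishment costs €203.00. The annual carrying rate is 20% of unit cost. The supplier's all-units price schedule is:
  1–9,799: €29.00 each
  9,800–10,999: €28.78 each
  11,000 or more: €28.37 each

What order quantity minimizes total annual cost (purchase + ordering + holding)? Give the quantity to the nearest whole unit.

Q* ≈ 1,367 packs

Holding cost per unit per year at price C is H = 0.20·C.
Candidates are each tier's EOQ (if it falls in that tier) and each price-break quantity.
EOQ at €29.00 = 1367.1 (feasible in tier 1): TC = 26,700×€29.00 + (26,700/1367.1)×203 + (1367.1/2)×0.20×€29.00 = €782,229.26.
EOQ at €28.78 = 1372.3 < 9800, so use break Q=9800: TC = 26,700×€28.78 + (26,700/9800.0)×203 + (9800.0/2)×0.20×€28.78 = €797,183.47.
EOQ at €28.37 = 1382.2 < 11000, so use break Q=11000: TC = 26,700×€28.37 + (26,700/11000.0)×203 + (11000.0/2)×0.20×€28.37 = €789,178.74.
Lowest total cost is €782,229.26 at Q = 1367.1.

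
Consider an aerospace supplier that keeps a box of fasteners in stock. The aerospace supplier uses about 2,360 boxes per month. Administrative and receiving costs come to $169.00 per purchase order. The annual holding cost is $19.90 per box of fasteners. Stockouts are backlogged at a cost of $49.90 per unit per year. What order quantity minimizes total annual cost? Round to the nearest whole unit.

Annual demand D = 2,360 × 12 = 28,320.
With planned backorders, Q* = √(2DS/H) · √((H+B)/B).
√(2DS/H) = √(2 × 28,320 × 169 / 19.9) = 693.551.
√((H+B)/B) = √((19.9+49.9)/49.9) = 1.1827.
Q* ≈ 820.268.

Q* ≈ 820 boxes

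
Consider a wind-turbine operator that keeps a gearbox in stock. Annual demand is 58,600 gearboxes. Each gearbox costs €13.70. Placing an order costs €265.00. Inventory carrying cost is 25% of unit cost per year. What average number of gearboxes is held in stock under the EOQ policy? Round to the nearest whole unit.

Average inventory ≈ 1,506 gearboxes

Holding cost H = 0.25 × €13.70 = €3.4250 per unit per year.
The optimal lot size = √(2DS/H) = √(2 × 58,600 × 265 / 3.425) ≈ 3011.32.
Average inventory = Q*/2 ≈ 3011.32 / 2 = 1505.658.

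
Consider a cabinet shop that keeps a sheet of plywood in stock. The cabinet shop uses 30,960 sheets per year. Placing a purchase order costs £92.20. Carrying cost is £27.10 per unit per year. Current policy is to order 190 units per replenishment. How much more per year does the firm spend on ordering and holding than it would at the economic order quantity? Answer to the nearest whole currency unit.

Extra cost ≈ £5,160 per year

EOQ = √(2DS/H) = √(2 × 30,960 × 92.2 / 27.1) ≈ 458.98.
Cost at Q* = (D/Q*)S + (Q*/2)H = √(2DSH) ≈ £12,438.43.
Cost at Q = 190: (30,960/190)×92.2 + (190/2)×27.1 = £15,023.75 + £2,574.50 = £17,598.25.
Excess = £17,598.25 − £12,438.43 = £5,159.82.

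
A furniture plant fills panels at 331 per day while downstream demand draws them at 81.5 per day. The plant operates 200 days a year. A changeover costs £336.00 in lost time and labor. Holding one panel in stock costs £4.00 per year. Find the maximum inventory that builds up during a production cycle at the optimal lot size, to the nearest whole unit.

Annual demand D = 81.5 × 200 = 16,300.
Production build-up factor (1 − d/p) = 1 − 81.5/331 = 0.7538.
Q* = √(2DS / (H(1 − d/p))) = √(2 × 16,300 × 336 / (4 × 0.7538)).
= √(10,953,600 / 3.0151) ≈ 1906.019.
Maximum inventory = Q*(1 − d/p) = 1906.019 × 0.7538 ≈ 1436.712.

I_max ≈ 1,437 panels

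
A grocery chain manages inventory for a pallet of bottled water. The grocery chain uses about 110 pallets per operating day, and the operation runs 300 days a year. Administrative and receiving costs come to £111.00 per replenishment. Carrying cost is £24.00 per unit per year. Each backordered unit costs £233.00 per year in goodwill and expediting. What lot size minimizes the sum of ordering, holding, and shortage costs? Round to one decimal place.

Annual demand D = 110 × 300 = 33,000.
With planned backorders, Q* = √(2DS/H) · √((H+B)/B).
√(2DS/H) = √(2 × 33,000 × 111 / 24) = 552.494.
√((H+B)/B) = √((24+233)/233) = 1.0502.
Q* ≈ 580.252.

Q* ≈ 580.3 pallets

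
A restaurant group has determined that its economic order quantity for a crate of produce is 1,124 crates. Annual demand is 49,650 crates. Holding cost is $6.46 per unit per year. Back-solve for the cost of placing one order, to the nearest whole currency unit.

The basic EOQ model gives Q* = √(2DS/H); rearrange for the unknown.
From Q* = √(2DS/H): S = Q*²H / (2D) = 1,124² × 6.46 / (2 × 49,650) = 82.1894.

S ≈ $82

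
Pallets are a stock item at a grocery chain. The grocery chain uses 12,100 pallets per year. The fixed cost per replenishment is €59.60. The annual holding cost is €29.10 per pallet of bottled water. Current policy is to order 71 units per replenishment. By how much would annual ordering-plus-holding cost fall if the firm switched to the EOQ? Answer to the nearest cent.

EOQ = √(2DS/H) = √(2 × 12,100 × 59.6 / 29.1) ≈ 222.63.
Cost at Q* = (D/Q*)S + (Q*/2)H = √(2DSH) ≈ €6,478.54.
Cost at Q = 71: (12,100/71)×59.6 + (71/2)×29.1 = €10,157.18 + €1,033.05 = €11,190.23.
Excess = €11,190.23 − €6,478.54 = €4,711.69.

Extra cost ≈ €4,711.69 per year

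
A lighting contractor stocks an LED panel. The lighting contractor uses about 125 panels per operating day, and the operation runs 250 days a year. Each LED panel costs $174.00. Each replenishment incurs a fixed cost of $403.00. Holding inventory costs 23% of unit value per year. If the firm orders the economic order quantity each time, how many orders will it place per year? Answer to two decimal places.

N ≈ 39.39 orders per year

Annual demand D = 125 × 250 = 31,250.
Holding cost H = 0.23 × $174.00 = $40.0200 per unit per year.
Q* = √(2DS/H) = √(2 × 31,250 × 403 / 40.02) ≈ 793.33.
Orders per year = D / Q* = 31,250 / 793.33 ≈ 39.391.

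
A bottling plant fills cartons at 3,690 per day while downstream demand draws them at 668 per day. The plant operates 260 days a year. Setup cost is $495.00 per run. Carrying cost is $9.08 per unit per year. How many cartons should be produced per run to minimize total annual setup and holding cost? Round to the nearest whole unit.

Annual demand D = 668 × 260 = 173,680.
Production build-up factor (1 − d/p) = 1 − 668/3,690 = 0.8190.
Q* = √(2DS / (H(1 − d/p))) = √(2 × 173,680 × 495 / (9.08 × 0.8190)).
= √(171,943,200 / 7.4362) ≈ 4808.565.

Q* ≈ 4,809 cartons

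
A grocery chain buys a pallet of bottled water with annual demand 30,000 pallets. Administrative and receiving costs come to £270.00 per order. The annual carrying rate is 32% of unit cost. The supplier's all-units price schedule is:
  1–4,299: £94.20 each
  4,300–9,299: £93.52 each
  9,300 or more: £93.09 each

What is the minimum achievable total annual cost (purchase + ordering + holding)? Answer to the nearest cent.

TC* ≈ £2,848,098.25

Holding cost per unit per year at price C is H = 0.32·C.
For each price level, check whether its EOQ is feasible; otherwise the best quantity at that price is the breakpoint.
EOQ at £94.20 = 733.1 (feasible in tier 1): TC = 30,000×£94.20 + (30,000/733.1)×270 + (733.1/2)×0.32×£94.20 = £2,848,098.25.
EOQ at £93.52 = 735.7 < 4300, so use break Q=4300: TC = 30,000×£93.52 + (30,000/4300.0)×270 + (4300.0/2)×0.32×£93.52 = £2,871,825.48.
EOQ at £93.09 = 737.4 < 9300, so use break Q=9300: TC = 30,000×£93.09 + (30,000/9300.0)×270 + (9300.0/2)×0.32×£93.09 = £2,932,088.89.
Lowest total cost among the candidates is at Q = 733.1.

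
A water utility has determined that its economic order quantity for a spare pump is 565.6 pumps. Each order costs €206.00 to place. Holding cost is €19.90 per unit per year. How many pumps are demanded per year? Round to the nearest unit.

D ≈ 15,452 pumps per year

The basic EOQ model gives Q* = √(2DS/H); rearrange for the unknown.
From Q* = √(2DS/H): D = Q*²H / (2S) = 565.6² × 19.9 / (2 × 206) = 15451.643.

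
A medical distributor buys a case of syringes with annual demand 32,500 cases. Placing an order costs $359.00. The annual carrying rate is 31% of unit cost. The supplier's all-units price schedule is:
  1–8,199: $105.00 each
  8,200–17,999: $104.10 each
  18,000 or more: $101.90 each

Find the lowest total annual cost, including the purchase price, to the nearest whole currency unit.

Holding cost per unit per year at price C is H = 0.31·C.
Evaluate total cost at each tier's feasible EOQ or, if the EOQ is below the tier, at the tier's minimum quantity.
EOQ at $105.00 = 846.7 (feasible in tier 1): TC = 32,500×$105.00 + (32,500/846.7)×359 + (846.7/2)×0.31×$105.00 = $3,440,060.01.
EOQ at $104.10 = 850.3 < 8200, so use break Q=8200: TC = 32,500×$104.10 + (32,500/8200.0)×359 + (8200.0/2)×0.31×$104.10 = $3,516,983.97.
EOQ at $101.90 = 859.5 < 18000, so use break Q=18000: TC = 32,500×$101.90 + (32,500/18000.0)×359 + (18000.0/2)×0.31×$101.90 = $3,596,699.19.
Lowest total cost among the candidates is at Q = 846.7.

TC* ≈ $3,440,060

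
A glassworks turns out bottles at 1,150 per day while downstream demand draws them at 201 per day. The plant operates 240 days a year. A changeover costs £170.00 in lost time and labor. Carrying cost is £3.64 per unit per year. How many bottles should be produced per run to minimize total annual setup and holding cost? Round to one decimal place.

Annual demand D = 201 × 240 = 48,240.
Production build-up factor (1 − d/p) = 1 − 201/1,150 = 0.8252.
Q* = √(2DS / (H(1 − d/p))) = √(2 × 48,240 × 170 / (3.64 × 0.8252)).
= √(16,401,600 / 3.0038) ≈ 2336.728.

Q* ≈ 2,336.7 bottles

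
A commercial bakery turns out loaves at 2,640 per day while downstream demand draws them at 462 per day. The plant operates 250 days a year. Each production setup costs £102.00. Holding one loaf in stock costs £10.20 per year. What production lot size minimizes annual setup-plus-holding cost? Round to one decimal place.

Annual demand D = 462 × 250 = 115,500.
Production build-up factor (1 − d/p) = 1 − 462/2,640 = 0.8250.
Q* = √(2DS / (H(1 − d/p))) = √(2 × 115,500 × 102 / (10.2 × 0.8250)).
= √(23,562,000 / 8.415) ≈ 1673.320.

Q* ≈ 1,673.3 loaves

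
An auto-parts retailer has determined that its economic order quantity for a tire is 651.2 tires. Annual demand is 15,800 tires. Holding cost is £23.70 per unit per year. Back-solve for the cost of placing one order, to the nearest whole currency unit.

Invert the EOQ relation Q*² = 2DS/H.
From Q* = √(2DS/H): S = Q*²H / (2D) = 651.2² × 23.7 / (2 × 15,800) = 318.0461.

S ≈ £318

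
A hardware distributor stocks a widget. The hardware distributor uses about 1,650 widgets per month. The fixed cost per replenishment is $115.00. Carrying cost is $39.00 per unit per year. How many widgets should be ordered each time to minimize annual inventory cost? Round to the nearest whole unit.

Q* ≈ 342 widgets

Annual demand D = 1,650 × 12 = 19,800.
EOQ = √(2DS / H) = √(2 × 19,800 × 115 / 39).
= √(4,554,000 / 39) = √116,769.2308 ≈ 341.715.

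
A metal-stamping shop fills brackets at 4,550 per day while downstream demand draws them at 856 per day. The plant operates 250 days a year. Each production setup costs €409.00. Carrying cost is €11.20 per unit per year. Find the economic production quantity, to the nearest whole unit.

Annual demand D = 856 × 250 = 214,000.
Production build-up factor (1 − d/p) = 1 − 856/4,550 = 0.8119.
Q* = √(2DS / (H(1 − d/p))) = √(2 × 214,000 × 409 / (11.2 × 0.8119)).
= √(175,052,000 / 9.0929) ≈ 4387.648.

Q* ≈ 4,388 brackets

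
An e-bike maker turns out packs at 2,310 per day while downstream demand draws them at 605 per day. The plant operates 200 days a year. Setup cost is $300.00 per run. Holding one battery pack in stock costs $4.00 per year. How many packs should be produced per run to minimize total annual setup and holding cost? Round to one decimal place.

Q* ≈ 4,958.9 packs

Annual demand D = 605 × 200 = 121,000.
Production build-up factor (1 − d/p) = 1 − 605/2,310 = 0.7381.
Q* = √(2DS / (H(1 − d/p))) = √(2 × 121,000 × 300 / (4 × 0.7381)).
= √(72,600,000 / 2.9524) ≈ 4958.863.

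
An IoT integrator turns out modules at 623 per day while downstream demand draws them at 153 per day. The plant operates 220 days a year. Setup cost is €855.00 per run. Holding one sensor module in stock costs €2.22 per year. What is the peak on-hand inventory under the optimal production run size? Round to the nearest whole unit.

I_max ≈ 4,423 modules

Annual demand D = 153 × 220 = 33,660.
Production build-up factor (1 − d/p) = 1 − 153/623 = 0.7544.
Q* = √(2DS / (H(1 − d/p))) = √(2 × 33,660 × 855 / (2.22 × 0.7544)).
= √(57,558,600 / 1.6748) ≈ 5862.377.
Maximum inventory = Q*(1 − d/p) = 5862.377 × 0.7544 ≈ 4422.660.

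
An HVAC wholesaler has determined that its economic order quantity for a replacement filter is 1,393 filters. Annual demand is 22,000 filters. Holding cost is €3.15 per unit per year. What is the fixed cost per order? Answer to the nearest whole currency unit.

Squaring Q* = √(2DS/H) gives Q*² = 2DS/H.
From Q* = √(2DS/H): S = Q*²H / (2D) = 1,393² × 3.15 / (2 × 22,000) = 138.9185.

S ≈ €139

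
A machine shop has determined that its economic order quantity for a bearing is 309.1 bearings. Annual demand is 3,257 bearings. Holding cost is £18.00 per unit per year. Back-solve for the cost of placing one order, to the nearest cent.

Invert the EOQ relation Q*² = 2DS/H.
From Q* = √(2DS/H): S = Q*²H / (2D) = 309.1² × 18 / (2 × 3,257) = 264.0114.

S ≈ £264.01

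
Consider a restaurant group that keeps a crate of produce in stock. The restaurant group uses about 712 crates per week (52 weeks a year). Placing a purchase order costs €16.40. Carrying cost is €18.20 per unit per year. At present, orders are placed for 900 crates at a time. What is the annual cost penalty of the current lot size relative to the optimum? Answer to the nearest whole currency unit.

Annual demand D = 712 × 52 = 37,024.
EOQ = √(2DS/H) = √(2 × 37,024 × 16.4 / 18.2) ≈ 258.31.
Cost at Q* = (D/Q*)S + (Q*/2)H = √(2DSH) ≈ €4,701.26.
Cost at Q = 900: (37,024/900)×16.4 + (900/2)×18.2 = €674.66 + €8,190.00 = €8,864.66.
Excess = €8,864.66 − €4,701.26 = €4,163.40.

Extra cost ≈ €4,163 per year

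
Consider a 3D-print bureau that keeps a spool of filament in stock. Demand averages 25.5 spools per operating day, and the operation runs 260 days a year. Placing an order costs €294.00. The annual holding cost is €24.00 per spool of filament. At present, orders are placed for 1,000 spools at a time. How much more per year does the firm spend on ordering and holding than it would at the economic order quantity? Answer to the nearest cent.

Annual demand D = 25.5 × 260 = 6,630.
EOQ = √(2DS/H) = √(2 × 6,630 × 294 / 24) ≈ 403.03.
Cost at Q* = (D/Q*)S + (Q*/2)H = √(2DSH) ≈ €9,672.77.
Cost at Q = 1,000: (6,630/1,000)×294 + (1,000/2)×24 = €1,949.22 + €12,000.00 = €13,949.22.
Excess = €13,949.22 − €9,672.77 = €4,276.45.

Extra cost ≈ €4,276.45 per year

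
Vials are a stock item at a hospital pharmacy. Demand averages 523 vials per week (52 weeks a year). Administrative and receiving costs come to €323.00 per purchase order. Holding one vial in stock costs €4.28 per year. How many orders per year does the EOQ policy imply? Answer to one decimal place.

N ≈ 13.4 orders per year

Annual demand D = 523 × 52 = 27,196.
Q* = √(2DS/H) = √(2 × 27,196 × 323 / 4.28) ≈ 2026.03.
Orders per year = D / Q* = 27,196 / 2026.03 ≈ 13.423.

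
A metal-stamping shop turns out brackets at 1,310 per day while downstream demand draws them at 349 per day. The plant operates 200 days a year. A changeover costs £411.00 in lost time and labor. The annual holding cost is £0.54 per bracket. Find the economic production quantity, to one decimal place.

Annual demand D = 349 × 200 = 69,800.
Production build-up factor (1 − d/p) = 1 − 349/1,310 = 0.7336.
Q* = √(2DS / (H(1 − d/p))) = √(2 × 69,800 × 411 / (0.54 × 0.7336)).
= √(57,375,600 / 0.3961) ≈ 12034.850.

Q* ≈ 12,034.9 brackets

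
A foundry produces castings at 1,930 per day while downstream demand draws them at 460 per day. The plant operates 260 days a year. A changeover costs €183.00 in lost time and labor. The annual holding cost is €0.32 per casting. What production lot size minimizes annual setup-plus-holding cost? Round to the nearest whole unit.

Q* ≈ 13,401 castings

Annual demand D = 460 × 260 = 119,600.
Production build-up factor (1 − d/p) = 1 − 460/1,930 = 0.7617.
Q* = √(2DS / (H(1 − d/p))) = √(2 × 119,600 × 183 / (0.32 × 0.7617)).
= √(43,773,600 / 0.2437) ≈ 13401.430.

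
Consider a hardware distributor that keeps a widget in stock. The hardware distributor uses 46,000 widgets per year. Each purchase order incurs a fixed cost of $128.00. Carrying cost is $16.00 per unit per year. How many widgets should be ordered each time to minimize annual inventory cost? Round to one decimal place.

EOQ = √(2DS / H) = √(2 × 46,000 × 128 / 16).
= √(11,776,000 / 16) = √736,000 ≈ 857.904.

Q* ≈ 857.9 widgets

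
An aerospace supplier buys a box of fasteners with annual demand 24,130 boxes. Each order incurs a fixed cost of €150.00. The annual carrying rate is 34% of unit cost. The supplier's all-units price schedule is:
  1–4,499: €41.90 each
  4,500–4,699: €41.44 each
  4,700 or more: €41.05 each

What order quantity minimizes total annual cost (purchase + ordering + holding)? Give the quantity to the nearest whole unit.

Holding cost per unit per year at price C is H = 0.34·C.
Evaluate total cost at each tier's feasible EOQ or, if the EOQ is below the tier, at the tier's minimum quantity.
EOQ at €41.90 = 712.8 (feasible in tier 1): TC = 24,130×€41.90 + (24,130/712.8)×150 + (712.8/2)×0.34×€41.90 = €1,021,202.14.
EOQ at €41.44 = 716.8 < 4500, so use break Q=4500: TC = 24,130×€41.44 + (24,130/4500.0)×150 + (4500.0/2)×0.34×€41.44 = €1,032,453.13.
EOQ at €41.05 = 720.2 < 4700, so use break Q=4700: TC = 24,130×€41.05 + (24,130/4700.0)×150 + (4700.0/2)×0.34×€41.05 = €1,024,105.56.
Lowest total cost is €1,021,202.14 at Q = 712.8.

Q* ≈ 713 boxes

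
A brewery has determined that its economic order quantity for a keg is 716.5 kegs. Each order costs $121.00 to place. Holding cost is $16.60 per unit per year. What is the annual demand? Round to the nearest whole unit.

The basic EOQ model gives Q* = √(2DS/H); rearrange for the unknown.
From Q* = √(2DS/H): D = Q*²H / (2S) = 716.5² × 16.6 / (2 × 121) = 35214.791.

D ≈ 35,215 kegs per year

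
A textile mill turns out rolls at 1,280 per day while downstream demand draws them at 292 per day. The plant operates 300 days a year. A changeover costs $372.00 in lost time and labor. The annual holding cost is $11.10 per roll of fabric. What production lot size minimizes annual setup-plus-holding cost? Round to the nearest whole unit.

Q* ≈ 2,758 rolls

Annual demand D = 292 × 300 = 87,600.
Production build-up factor (1 − d/p) = 1 − 292/1,280 = 0.7719.
Q* = √(2DS / (H(1 − d/p))) = √(2 × 87,600 × 372 / (11.1 × 0.7719)).
= √(65,174,400 / 8.5678) ≈ 2758.059.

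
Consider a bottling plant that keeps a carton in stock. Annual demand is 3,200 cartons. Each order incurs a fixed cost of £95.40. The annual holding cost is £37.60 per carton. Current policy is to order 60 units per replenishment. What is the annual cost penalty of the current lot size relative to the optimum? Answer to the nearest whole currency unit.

EOQ = √(2DS/H) = √(2 × 3,200 × 95.4 / 37.6) ≈ 127.43.
Cost at Q* = (D/Q*)S + (Q*/2)H = √(2DSH) ≈ £4,791.35.
Cost at Q = 60: (3,200/60)×95.4 + (60/2)×37.6 = £5,088.00 + £1,128.00 = £6,216.00.
Excess = £6,216.00 − £4,791.35 = £1,424.65.

Extra cost ≈ £1,425 per year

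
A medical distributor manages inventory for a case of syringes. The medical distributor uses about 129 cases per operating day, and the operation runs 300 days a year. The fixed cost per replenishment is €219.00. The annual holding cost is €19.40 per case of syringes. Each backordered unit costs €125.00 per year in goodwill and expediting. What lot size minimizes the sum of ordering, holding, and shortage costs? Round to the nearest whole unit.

Q* ≈ 1,005 cases

Annual demand D = 129 × 300 = 38,700.
With planned backorders, Q* = √(2DS/H) · √((H+B)/B).
√(2DS/H) = √(2 × 38,700 × 219 / 19.4) = 934.742.
√((H+B)/B) = √((19.4+125)/125) = 1.0748.
Q* ≈ 1004.663.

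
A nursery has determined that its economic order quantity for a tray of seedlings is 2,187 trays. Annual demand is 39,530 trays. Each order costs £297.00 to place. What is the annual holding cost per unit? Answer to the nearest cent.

Squaring Q* = √(2DS/H) gives Q*² = 2DS/H.
From Q* = √(2DS/H): H = 2DS / Q*² = 2 × 39,530 × 297 / 2,187² = 4.9093.

H ≈ £4.91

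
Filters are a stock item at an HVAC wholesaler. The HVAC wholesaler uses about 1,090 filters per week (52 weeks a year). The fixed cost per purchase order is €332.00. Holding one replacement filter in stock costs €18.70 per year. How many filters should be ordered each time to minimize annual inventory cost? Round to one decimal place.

Q* ≈ 1,418.7 filters

Annual demand D = 1,090 × 52 = 56,680.
EOQ = √(2DS / H) = √(2 × 56,680 × 332 / 18.7).
= √(37,635,520 / 18.7) = √2,012,594.6524 ≈ 1418.659.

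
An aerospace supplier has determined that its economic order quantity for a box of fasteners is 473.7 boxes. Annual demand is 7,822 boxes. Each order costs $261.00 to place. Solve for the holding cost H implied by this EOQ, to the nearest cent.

H ≈ $18.20

The basic EOQ model gives Q* = √(2DS/H); rearrange for the unknown.
From Q* = √(2DS/H): H = 2DS / Q*² = 2 × 7,822 × 261 / 473.7² = 18.1962.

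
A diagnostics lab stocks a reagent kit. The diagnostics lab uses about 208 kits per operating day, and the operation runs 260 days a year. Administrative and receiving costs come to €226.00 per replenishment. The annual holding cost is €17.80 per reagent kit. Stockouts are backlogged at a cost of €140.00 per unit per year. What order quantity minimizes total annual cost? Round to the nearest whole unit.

Q* ≈ 1,244 kits

Annual demand D = 208 × 260 = 54,080.
With planned backorders, Q* = √(2DS/H) · √((H+B)/B).
√(2DS/H) = √(2 × 54,080 × 226 / 17.8) = 1171.865.
√((H+B)/B) = √((17.8+140)/140) = 1.0617.
Q* ≈ 1244.134.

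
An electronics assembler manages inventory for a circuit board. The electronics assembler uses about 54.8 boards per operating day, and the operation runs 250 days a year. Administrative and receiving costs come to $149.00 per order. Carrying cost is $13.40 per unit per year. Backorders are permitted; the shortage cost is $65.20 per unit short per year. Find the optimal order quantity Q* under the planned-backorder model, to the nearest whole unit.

Annual demand D = 54.8 × 250 = 13,700.
With planned backorders, Q* = √(2DS/H) · √((H+B)/B).
√(2DS/H) = √(2 × 13,700 × 149 / 13.4) = 551.971.
√((H+B)/B) = √((13.4+65.2)/65.2) = 1.0980.
Q* ≈ 606.043.

Q* ≈ 606 boards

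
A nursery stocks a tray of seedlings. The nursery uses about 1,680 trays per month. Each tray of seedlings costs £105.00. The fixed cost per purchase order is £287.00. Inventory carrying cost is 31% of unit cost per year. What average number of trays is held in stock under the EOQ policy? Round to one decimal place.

Annual demand D = 1,680 × 12 = 20,160.
Holding cost H = 0.31 × £105.00 = £32.5500 per unit per year.
EOQ = √(2DS/H) = √(2 × 20,160 × 287 / 32.55) ≈ 596.25.
Average inventory = Q*/2 ≈ 596.25 / 2 = 298.123.

Average inventory ≈ 298.1 trays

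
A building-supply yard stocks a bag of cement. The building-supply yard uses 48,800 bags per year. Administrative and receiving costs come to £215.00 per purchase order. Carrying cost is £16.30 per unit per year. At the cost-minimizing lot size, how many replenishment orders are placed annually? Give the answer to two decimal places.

N ≈ 43.01 orders per year

Q* = √(2DS/H) = √(2 × 48,800 × 215 / 16.3) ≈ 1134.62.
Orders per year = D / Q* = 48,800 / 1134.62 ≈ 43.010.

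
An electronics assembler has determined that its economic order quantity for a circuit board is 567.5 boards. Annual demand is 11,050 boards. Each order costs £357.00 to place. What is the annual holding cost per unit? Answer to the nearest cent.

H ≈ £24.50

Squaring Q* = √(2DS/H) gives Q*² = 2DS/H.
From Q* = √(2DS/H): H = 2DS / Q*² = 2 × 11,050 × 357 / 567.5² = 24.4979.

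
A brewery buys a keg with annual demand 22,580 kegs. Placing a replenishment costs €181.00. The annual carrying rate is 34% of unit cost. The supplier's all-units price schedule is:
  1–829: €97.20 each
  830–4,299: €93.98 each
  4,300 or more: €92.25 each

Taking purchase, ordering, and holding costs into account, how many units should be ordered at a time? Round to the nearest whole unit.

Holding cost per unit per year at price C is H = 0.34·C.
Candidates are each tier's EOQ (if it falls in that tier) and each price-break quantity.
EOQ at €97.20 = 497.3 (feasible in tier 1): TC = 22,580×€97.20 + (22,580/497.3)×181 + (497.3/2)×0.34×€97.20 = €2,211,211.72.
EOQ at €93.98 = 505.8 < 830, so use break Q=830: TC = 22,580×€93.98 + (22,580/830.0)×181 + (830.0/2)×0.34×€93.98 = €2,140,253.05.
EOQ at €92.25 = 510.5 < 4300, so use break Q=4300: TC = 22,580×€92.25 + (22,580/4300.0)×181 + (4300.0/2)×0.34×€92.25 = €2,151,390.21.
Lowest total cost is €2,140,253.05 at Q = 830.0.

Q* ≈ 830 kegs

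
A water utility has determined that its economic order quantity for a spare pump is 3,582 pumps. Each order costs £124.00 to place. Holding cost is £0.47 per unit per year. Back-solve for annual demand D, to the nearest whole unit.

D ≈ 24,316 pumps per year

The basic EOQ model gives Q* = √(2DS/H); rearrange for the unknown.
From Q* = √(2DS/H): D = Q*²H / (2S) = 3,582² × 0.47 / (2 × 124) = 24316.291.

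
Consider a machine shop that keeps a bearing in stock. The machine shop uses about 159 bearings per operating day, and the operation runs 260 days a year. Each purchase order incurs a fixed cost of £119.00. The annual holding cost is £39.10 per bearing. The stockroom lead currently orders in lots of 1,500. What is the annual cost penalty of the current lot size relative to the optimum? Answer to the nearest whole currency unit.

Annual demand D = 159 × 260 = 41,340.
EOQ = √(2DS/H) = √(2 × 41,340 × 119 / 39.1) ≈ 501.63.
Cost at Q* = (D/Q*)S + (Q*/2)H = √(2DSH) ≈ £19,613.82.
Cost at Q = 1,500: (41,340/1,500)×119 + (1,500/2)×39.1 = £3,279.64 + £29,325.00 = £32,604.64.
Excess = £32,604.64 − £19,613.82 = £12,990.82.

Extra cost ≈ £12,991 per year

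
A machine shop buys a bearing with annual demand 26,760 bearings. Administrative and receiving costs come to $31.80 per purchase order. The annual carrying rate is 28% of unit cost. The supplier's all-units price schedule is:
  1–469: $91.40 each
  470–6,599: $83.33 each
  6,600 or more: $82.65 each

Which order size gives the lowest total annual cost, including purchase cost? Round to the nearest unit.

Q* ≈ 470 bearings

Holding cost per unit per year at price C is H = 0.28·C.
For each price level, check whether its EOQ is feasible; otherwise the best quantity at that price is the breakpoint.
EOQ at $91.40 = 257.9 (feasible in tier 1): TC = 26,760×$91.40 + (26,760/257.9)×31.8 + (257.9/2)×0.28×$91.40 = $2,452,463.69.
EOQ at $83.33 = 270.1 < 470, so use break Q=470: TC = 26,760×$83.33 + (26,760/470.0)×31.8 + (470.0/2)×0.28×$83.33 = $2,237,204.48.
EOQ at $82.65 = 271.2 < 6600, so use break Q=6600: TC = 26,760×$82.65 + (26,760/6600.0)×31.8 + (6600.0/2)×0.28×$82.65 = $2,288,211.53.
Lowest total cost is $2,237,204.48 at Q = 470.0.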